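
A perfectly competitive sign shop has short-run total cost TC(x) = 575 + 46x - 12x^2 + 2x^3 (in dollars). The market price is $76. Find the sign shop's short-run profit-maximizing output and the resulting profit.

AVC = 46 - 12x + 2x^2 has its minimum $28 at x = 3; price $76 clears that bar, so the firm operates.
With MC = 46 - 24x + 6x^2, P = MC on the upward-sloping part at x* = 5.
TR = 76·5 = 380. TC = 575 + 180 = 755. Profit = 380 − 755 = -$375.
By producing, the firm covers all variable cost plus $200 of fixed cost; shutting down would lose the full $575.

Profit = -$375 at x = 5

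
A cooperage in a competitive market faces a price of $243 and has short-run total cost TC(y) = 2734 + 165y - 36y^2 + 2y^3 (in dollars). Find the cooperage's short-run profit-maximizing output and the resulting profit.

AVC = 165 - 36y + 2y^2; min AVC = $3 at y = 9. Since P = $243 ≥ min AVC, the firm produces.
With MC = 165 - 72y + 6y^2, P = MC on the upward-sloping part at y* = 13.
TR = 243·13 = 3159. TC = 2734 + 455 = 3189. Profit = 3159 − 3189 = -$30.
Shutting down would mean losing the fixed cost of $2734, so operating at a loss of $30 is better by $2704.

Profit = -$30 at y = 13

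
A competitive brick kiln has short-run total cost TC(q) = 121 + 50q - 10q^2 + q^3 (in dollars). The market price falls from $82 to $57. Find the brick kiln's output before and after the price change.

Output falls from 8 to 7

AVC = 50 - 10q + q^2, minimized at q = 5 where min AVC = $25. MC = 50 - 20q + 3q^2.
With P = $82 above the shutdown price, P = MC gives q = 8.
At P = $57 ≥ min AVC, set P = MC: q = 7. The firm stays open but cuts output.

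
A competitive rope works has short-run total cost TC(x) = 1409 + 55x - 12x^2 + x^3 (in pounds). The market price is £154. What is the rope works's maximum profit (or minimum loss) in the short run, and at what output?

AVC = 55 - 12x + x^2; min AVC = £19 at x = 6. Since P = £154 ≥ min AVC, the firm produces.
With MC = 55 - 24x + 3x^2, P = MC on the upward-sloping part at x* = 11.
TR = 154·11 = 1694. TC = 1409 + 484 = 1893. Profit = 1694 − 1893 = -£199.
That loss of £199 beats the £1409 the firm would lose by shutting down; producing recovers £1210 of fixed cost.

Profit = -£199 at x = 11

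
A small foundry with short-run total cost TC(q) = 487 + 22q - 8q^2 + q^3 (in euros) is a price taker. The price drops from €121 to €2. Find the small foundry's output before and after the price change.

AVC = 22 - 8q + q^2, minimized at q = 4 where min AVC = €6. MC = 22 - 16q + 3q^2.
With P = €121 above the shutdown price, P = MC gives q = 9.
At P = €2 < min AVC = €6, price no longer covers variable cost at any output, so the firm shuts down: q = 0.

Output falls from 9 to 0 (the firm shuts down)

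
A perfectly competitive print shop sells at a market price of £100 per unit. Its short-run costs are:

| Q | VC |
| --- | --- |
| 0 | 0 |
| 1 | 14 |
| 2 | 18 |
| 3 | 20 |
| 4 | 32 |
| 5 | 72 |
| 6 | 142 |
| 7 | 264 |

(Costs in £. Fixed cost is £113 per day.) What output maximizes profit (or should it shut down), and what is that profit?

Tabulate TR − TC: Q=0: -113; Q=1: -27; Q=2: 69; Q=3: 167; Q=4: 255; Q=5: 315; Q=6: 345; Q=7: 323.
Profit is maximized at Q = 6. AVC there is 142/6 = £23.67 ≤ P, so producing beats shutting down (which would give -£113).

Q = 6; profit = £345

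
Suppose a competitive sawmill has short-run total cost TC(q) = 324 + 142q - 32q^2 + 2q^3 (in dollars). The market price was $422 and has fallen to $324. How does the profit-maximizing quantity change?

Output falls from 14 to 13

MC = 142 - 64q + 6q^2; the shutdown threshold is min AVC = $14 (at q = 8).
With P = $422 above the shutdown price, P = MC gives q = 14.
At P = $324 ≥ min AVC, set P = MC: q = 13. The firm stays open but cuts output.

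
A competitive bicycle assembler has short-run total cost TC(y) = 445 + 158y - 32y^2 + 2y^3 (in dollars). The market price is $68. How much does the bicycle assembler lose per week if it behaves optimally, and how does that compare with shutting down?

AVC = 158 - 32y + 2y^2; min AVC = $30 at y = 8. Since P = $68 ≥ min AVC, the firm produces.
MC = 158 - 64y + 6y^2. Setting P = MC and taking the root on the rising branch gives y* = 9.
TR = 68·9 = 612. TC = 445 + 288 = 733. Profit = 612 − 733 = -$121.
That loss of $121 beats the $445 the firm would lose by shutting down; producing recovers $324 of fixed cost.

Profit = -$121 at y = 9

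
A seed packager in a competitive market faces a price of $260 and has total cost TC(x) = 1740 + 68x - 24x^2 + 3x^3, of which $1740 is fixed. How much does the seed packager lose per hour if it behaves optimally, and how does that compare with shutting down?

AVC = 68 - 24x + 3x^2; min AVC = $20 at x = 4. Since P = $260 ≥ min AVC, the firm produces.
MC = 68 - 48x + 9x^2. Setting P = MC and taking the root on the rising branch gives x* = 8.
TR = 260·8 = 2080. TC = 1740 + 544 = 2284. Profit = 2080 − 2284 = -$204.
Shutting down would mean losing the fixed cost of $1740, so operating at a loss of $204 is better by $1536.

Profit = -$204 at x = 8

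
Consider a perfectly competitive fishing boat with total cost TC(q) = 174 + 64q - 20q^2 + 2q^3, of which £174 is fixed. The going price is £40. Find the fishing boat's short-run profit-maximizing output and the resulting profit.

AVC = 64 - 20q + 2q^2 has its minimum £14 at q = 5; price £40 clears that bar, so the firm operates.
With MC = 64 - 40q + 6q^2, P = MC on the upward-sloping part at q* = 6.
TR = 40·6 = 240. TC = 174 + 96 = 270. Profit = 240 − 270 = -£30.
Shutting down would mean losing the fixed cost of £174, so operating at a loss of £30 is better by £144.

Profit = -£30 at q = 6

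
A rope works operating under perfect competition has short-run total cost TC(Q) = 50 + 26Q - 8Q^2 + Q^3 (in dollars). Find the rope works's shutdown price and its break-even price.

Shutdown price = $10; break-even price = $21

AVC = 26 - 8Q + Q^2; minimized at Q = 4, giving min AVC = $10. That is the shutdown price.
ATC = 50/Q + 26 - 8Q + Q^2. Setting dATC/dQ = −50/Q^2 − 8 + 2Q = 0 gives Q = 5 (since 2·5^3 − 8·5^2 = 50).
min ATC = 50/5 + 26 − 8·5 + 5^2 = $21. That is the break-even price.
For $10 ≤ P < $21 the firm produces at a loss; below $10 it shuts down.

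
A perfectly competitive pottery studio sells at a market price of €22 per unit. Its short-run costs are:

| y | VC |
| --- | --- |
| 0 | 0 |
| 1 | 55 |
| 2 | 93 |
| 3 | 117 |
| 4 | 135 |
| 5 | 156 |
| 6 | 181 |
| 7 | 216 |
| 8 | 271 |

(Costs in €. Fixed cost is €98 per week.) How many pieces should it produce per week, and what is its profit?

y = 0 (shut down); profit = -€98

Tabulate TR − TC: y=0: -98; y=1: -131; y=2: -147; y=3: -149; y=4: -145; y=5: -144; y=6: -147; y=7: -160; y=8: -193.
Profit is highest at y = 0. Equivalently, the lowest AVC in the table is 181/6 ≈ €30.17 at y = 6, and P = €22 falls below it — price never covers variable cost, so the firm shuts down and loses only its fixed cost.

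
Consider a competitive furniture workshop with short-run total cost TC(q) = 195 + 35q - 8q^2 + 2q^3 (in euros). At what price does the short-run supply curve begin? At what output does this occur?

€27 per unit, at q = 2

Short-run supply begins at min AVC. From VC = 35q - 8q^2 + 2q^3, AVC = 35 - 8q + 2q^2.
At the minimum of AVC, MC = AVC. MC = 35 - 16q + 6q^2; setting MC = AVC gives 4q^2 - 8q = 0, so q = 2. min AVC = 27.
The firm shuts down for any P below €27.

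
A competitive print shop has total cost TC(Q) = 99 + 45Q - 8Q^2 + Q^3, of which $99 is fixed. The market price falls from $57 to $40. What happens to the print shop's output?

Output falls from 6 to 5

AVC = 45 - 8Q + Q^2, minimized at Q = 4 where min AVC = $29. MC = 45 - 16Q + 3Q^2.
At P = $57 ≥ min AVC, set P = MC on the rising branch: Q = 6.
At P = $40 ≥ min AVC, set P = MC: Q = 5. The firm stays open but cuts output.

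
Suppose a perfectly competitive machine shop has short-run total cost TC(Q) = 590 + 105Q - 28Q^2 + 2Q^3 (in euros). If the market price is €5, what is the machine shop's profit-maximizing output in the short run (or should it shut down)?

Shut down

From TC, MC = TC'(Q) = 105 - 56Q + 6Q^2 and AVC = VC/Q = 105 - 28Q + 2Q^2.
AVC is minimized where dAVC/dQ = -28 + 4Q = 0, at Q = 7; min AVC = 105 - 28·7 + 2·7^2 = €7.
With P < min AVC (€5 < €7), every unit sold adds to the loss.
The firm minimizes its loss by shutting down and losing only its fixed cost of €590.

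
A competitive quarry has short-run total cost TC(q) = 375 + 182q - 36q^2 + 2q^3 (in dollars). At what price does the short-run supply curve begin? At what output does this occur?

$20 per unit, at q = 9

Short-run supply begins at min AVC. From VC = 182q - 36q^2 + 2q^3, AVC = 182 - 36q + 2q^2.
At the minimum of AVC, MC = AVC. MC = 182 - 72q + 6q^2; setting MC = AVC gives 4q^2 - 36q = 0, so q = 9. min AVC = 20.
So the shutdown price is $20.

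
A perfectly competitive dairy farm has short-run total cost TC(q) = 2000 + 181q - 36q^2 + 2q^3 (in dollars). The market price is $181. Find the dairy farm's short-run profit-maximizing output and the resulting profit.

Profit = -$272 at q = 12

AVC = 181 - 36q + 2q^2; min AVC = $19 at q = 9. Since P = $181 ≥ min AVC, the firm produces.
MC = 181 - 72q + 6q^2. Setting P = MC and taking the root on the rising branch gives q* = 12.
TR = 181·12 = 2172. TC = 2000 + 444 = 2444. Profit = 2172 − 2444 = -$272.
Shutting down would mean losing the fixed cost of $2000, so operating at a loss of $272 is better by $1728.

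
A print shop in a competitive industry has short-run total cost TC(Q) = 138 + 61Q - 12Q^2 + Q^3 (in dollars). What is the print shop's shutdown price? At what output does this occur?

The firm shuts down when price falls below the minimum of average variable cost. AVC = VC/Q = 61 - 12Q + Q^2.
At the minimum of AVC, MC = AVC. MC = 61 - 24Q + 3Q^2; setting MC = AVC gives 2Q^2 - 12Q = 0, so Q = 6. min AVC = 25.
So the shutdown price is $25.

$25 per unit, at Q = 6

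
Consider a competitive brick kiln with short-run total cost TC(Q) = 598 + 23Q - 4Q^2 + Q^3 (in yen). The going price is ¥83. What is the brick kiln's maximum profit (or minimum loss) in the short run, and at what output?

Profit = -¥310 at Q = 6

AVC = 23 - 4Q + Q^2; min AVC = ¥19 at Q = 2. Since P = ¥83 ≥ min AVC, the firm produces.
MC = 23 - 8Q + 3Q^2. Setting P = MC and taking the root on the rising branch gives Q* = 6.
TR = 83·6 = 498. TC = 598 + 210 = 808. Profit = 498 − 808 = -¥310.
By producing, the firm covers all variable cost plus ¥288 of fixed cost; shutting down would lose the full ¥598.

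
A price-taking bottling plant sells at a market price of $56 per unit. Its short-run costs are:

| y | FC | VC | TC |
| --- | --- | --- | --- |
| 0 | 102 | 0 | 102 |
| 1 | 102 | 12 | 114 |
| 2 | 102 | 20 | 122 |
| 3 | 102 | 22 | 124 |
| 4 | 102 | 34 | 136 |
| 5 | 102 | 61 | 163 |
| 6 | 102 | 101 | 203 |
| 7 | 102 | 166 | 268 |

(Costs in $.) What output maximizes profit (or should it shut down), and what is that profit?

Profit at each row (π = 56y − TC): y=0: -102; y=1: -58; y=2: -10; y=3: 44; y=4: 88; y=5: 117; y=6: 133; y=7: 124.
Profit is maximized at y = 6. AVC there is 101/6 = $16.83 ≤ P, so producing beats shutting down (which would give -$102).

y = 6; profit = $133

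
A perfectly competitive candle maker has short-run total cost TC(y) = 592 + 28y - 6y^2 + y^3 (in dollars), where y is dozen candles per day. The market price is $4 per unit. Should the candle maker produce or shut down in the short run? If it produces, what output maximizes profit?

Shut down

Variable cost is VC = 28y - 6y^2 + y^3, so AVC = VC/y = 28 - 6y + y^2 and MC = dTC/dy = 28 - 12y + 3y^2.
The AVC parabola has its vertex at y = 6/2 = 3, where AVC = 28 - 6·3 + 3^2 = $19.
With P < min AVC ($4 < $19), every unit sold adds to the loss.
Shutting down limits the loss to fixed cost, $592.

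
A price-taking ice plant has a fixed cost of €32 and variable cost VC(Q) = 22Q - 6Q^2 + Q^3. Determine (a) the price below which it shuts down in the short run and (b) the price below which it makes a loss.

Shutdown price = min AVC. AVC = 22 - 6Q + Q^2, with vertex at Q = 3 and minimum €13.
ATC = 32/Q + 22 - 6Q + Q^2. Setting dATC/dQ = −32/Q^2 − 6 + 2Q = 0 gives Q = 4 (since 2·4^3 − 6·4^2 = 32).
min ATC = 32/4 + 22 − 6·4 + 4^2 = €22. That is the break-even price.
Between these two prices the firm operates at a loss; above €22 it earns a profit.

Shutdown price = €13; break-even price = €22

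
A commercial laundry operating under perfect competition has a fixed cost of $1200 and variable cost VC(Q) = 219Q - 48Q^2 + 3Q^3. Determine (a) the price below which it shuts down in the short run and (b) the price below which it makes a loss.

Shutdown price = min AVC. AVC = 219 - 48Q + 3Q^2, with vertex at Q = 8 and minimum $27.
ATC = 1200/Q + 219 - 48Q + 3Q^2. Setting dATC/dQ = −1200/Q^2 − 48 + 6Q = 0 gives Q = 10 (since 6·10^3 − 48·10^2 = 1200).
min ATC = 1200/10 + 219 − 48·10 + 3·10^2 = $159. That is the break-even price.
Between these two prices the firm operates at a loss; above $159 it earns a profit.

Shutdown price = $27; break-even price = $159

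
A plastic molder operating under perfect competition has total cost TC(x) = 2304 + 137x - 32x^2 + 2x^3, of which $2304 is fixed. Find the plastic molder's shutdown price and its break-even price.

AVC = 137 - 32x + 2x^2; minimized at x = 8, giving min AVC = $9. That is the shutdown price.
ATC = 2304/x + 137 - 32x + 2x^2. Setting dATC/dx = −2304/x^2 − 32 + 4x = 0 gives x = 12 (since 4·12^3 − 32·12^2 = 2304).
min ATC = 2304/12 + 137 − 32·12 + 2·12^2 = $233. That is the break-even price.
For $9 ≤ P < $233 the firm produces at a loss; below $9 it shuts down.

Shutdown price = $9; break-even price = $233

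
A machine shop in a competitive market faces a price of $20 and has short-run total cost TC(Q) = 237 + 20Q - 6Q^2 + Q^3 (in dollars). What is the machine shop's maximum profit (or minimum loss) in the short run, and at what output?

AVC = 20 - 6Q + Q^2; min AVC = $11 at Q = 3. Since P = $20 ≥ min AVC, the firm produces.
With MC = 20 - 12Q + 3Q^2, P = MC on the upward-sloping part at Q* = 4.
TR = 20·4 = 80. TC = 237 + 48 = 285. Profit = 80 − 285 = -$205.
By producing, the firm covers all variable cost plus $32 of fixed cost; shutting down would lose the full $237.

Profit = -$205 at Q = 4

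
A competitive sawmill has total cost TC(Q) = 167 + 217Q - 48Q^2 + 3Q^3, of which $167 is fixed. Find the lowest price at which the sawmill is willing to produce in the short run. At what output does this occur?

Short-run supply begins at min AVC. From VC = 217Q - 48Q^2 + 3Q^3, AVC = 217 - 48Q + 3Q^2.
At the minimum of AVC, MC = AVC. MC = 217 - 96Q + 9Q^2; setting MC = AVC gives 6Q^2 - 48Q = 0, so Q = 8. min AVC = 25.
For P < $25 the firm produces nothing.

$25 per unit, at Q = 8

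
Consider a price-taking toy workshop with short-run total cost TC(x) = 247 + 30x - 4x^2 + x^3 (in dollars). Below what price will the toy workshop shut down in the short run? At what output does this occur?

The firm shuts down when price falls below the minimum of average variable cost. AVC = VC/x = 30 - 4x + x^2.
dAVC/dx = -4 + 2x = 0 gives x = 2. min AVC = 30 - 4·2 + 2^2 = 26.
The firm shuts down for any P below $26.

$26 per unit, at x = 2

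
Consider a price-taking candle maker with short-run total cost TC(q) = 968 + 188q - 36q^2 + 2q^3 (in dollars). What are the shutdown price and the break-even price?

Shutdown price = $26; break-even price = $122

AVC = 188 - 36q + 2q^2; minimized at q = 9, giving min AVC = $26. That is the shutdown price.
ATC = 968/q + 188 - 36q + 2q^2. Setting dATC/dq = −968/q^2 − 36 + 4q = 0 gives q = 11 (since 4·11^3 − 36·11^2 = 968).
min ATC = 968/11 + 188 − 36·11 + 2·11^2 = $122. That is the break-even price.
For $26 ≤ P < $122 the firm produces at a loss; below $26 it shuts down.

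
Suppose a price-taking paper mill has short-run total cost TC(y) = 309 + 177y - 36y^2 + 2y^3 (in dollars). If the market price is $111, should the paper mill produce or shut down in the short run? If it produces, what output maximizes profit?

From TC, MC = TC'(y) = 177 - 72y + 6y^2 and AVC = VC/y = 177 - 36y + 2y^2.
The AVC parabola has its vertex at y = 36/4 = 9, where AVC = 177 - 36·9 + 2·9^2 = $15.
Because $111 ≥ $15, revenue can cover variable cost; the firm operates.
Solving P = MC: 66 - 72y + 6y^2 = 0 ⇒ y = 1 or 11. On the upward-sloping branch, y* = 11.
Check: AVC at y = 11 is $23 ≤ P, so revenue covers variable cost.
Profit = P·y − TC = 111·11 − 562 = $659.

Produce at y = 11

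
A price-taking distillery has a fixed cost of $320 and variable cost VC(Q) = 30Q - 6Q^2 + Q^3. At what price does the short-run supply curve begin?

The firm shuts down when price falls below the minimum of average variable cost. AVC = VC/Q = 30 - 6Q + Q^2.
At the minimum of AVC, MC = AVC. MC = 30 - 12Q + 3Q^2; setting MC = AVC gives 2Q^2 - 6Q = 0, so Q = 3. min AVC = 21.
For P < $21 the firm produces nothing.

$21 per unit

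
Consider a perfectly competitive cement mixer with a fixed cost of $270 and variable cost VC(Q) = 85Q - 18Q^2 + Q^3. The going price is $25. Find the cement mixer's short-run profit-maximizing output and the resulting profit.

AVC = 85 - 18Q + Q^2 has its minimum $4 at Q = 9; price $25 clears that bar, so the firm operates.
With MC = 85 - 36Q + 3Q^2, P = MC on the upward-sloping part at Q* = 10.
TR = 25·10 = 250. TC = 270 + 50 = 320. Profit = 250 − 320 = -$70.
That loss of $70 beats the $270 the firm would lose by shutting down; producing recovers $200 of fixed cost.

Profit = -$70 at Q = 10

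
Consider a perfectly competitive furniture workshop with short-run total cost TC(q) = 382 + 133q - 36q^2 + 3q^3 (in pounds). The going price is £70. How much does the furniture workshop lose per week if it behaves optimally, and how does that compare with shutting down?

Profit = -£88 at q = 7

AVC = 133 - 36q + 3q^2; min AVC = £25 at q = 6. Since P = £70 ≥ min AVC, the firm produces.
With MC = 133 - 72q + 9q^2, P = MC on the upward-sloping part at q* = 7.
TR = 70·7 = 490. TC = 382 + 196 = 578. Profit = 490 − 578 = -£88.
By producing, the firm covers all variable cost plus £294 of fixed cost; shutting down would lose the full £382.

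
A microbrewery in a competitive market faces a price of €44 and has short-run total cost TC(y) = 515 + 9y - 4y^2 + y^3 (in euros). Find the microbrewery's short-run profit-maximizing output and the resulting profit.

AVC = 9 - 4y + y^2 has its minimum €5 at y = 2; price €44 clears that bar, so the firm operates.
With MC = 9 - 8y + 3y^2, P = MC on the upward-sloping part at y* = 5.
TR = 44·5 = 220. TC = 515 + 70 = 585. Profit = 220 − 585 = -€365.
That loss of €365 beats the €515 the firm would lose by shutting down; producing recovers €150 of fixed cost.

Profit = -€365 at y = 5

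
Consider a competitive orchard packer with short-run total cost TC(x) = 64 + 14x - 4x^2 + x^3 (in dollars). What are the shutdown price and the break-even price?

Shutdown price = $10; break-even price = $30

AVC = 14 - 4x + x^2; minimized at x = 2, giving min AVC = $10. That is the shutdown price.
ATC = 64/x + 14 - 4x + x^2. Setting dATC/dx = −64/x^2 − 4 + 2x = 0 gives x = 4 (since 2·4^3 − 4·4^2 = 64).
min ATC = 64/4 + 14 − 4·4 + 4^2 = $30. That is the break-even price.
For $10 ≤ P < $30 the firm produces at a loss; below $10 it shuts down.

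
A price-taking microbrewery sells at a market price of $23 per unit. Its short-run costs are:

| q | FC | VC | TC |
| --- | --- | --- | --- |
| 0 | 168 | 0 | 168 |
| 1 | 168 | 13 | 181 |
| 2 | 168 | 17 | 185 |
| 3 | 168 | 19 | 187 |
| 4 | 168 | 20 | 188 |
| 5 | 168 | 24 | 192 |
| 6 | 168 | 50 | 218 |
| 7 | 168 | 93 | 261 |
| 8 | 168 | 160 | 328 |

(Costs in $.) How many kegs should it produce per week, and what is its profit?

q = 5; profit = -$77

Compute π = P·q − TC at each output: q=0: -168; q=1: -158; q=2: -139; q=3: -118; q=4: -96; q=5: -77; q=6: -80; q=7: -100; q=8: -144.
Profit is maximized at q = 5. AVC there is 24/5 = $4.80 ≤ P, so producing beats shutting down (which would give -$168).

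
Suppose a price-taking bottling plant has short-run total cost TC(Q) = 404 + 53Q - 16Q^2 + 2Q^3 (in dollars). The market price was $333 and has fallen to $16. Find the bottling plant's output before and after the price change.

MC = 53 - 32Q + 6Q^2; the shutdown threshold is min AVC = $21 (at Q = 4).
At P = $333 ≥ min AVC, set P = MC on the rising branch: Q = 10.
At P = $16 < min AVC = $21, price no longer covers variable cost at any output, so the firm shuts down: Q = 0.

Output falls from 10 to 0 (the firm shuts down)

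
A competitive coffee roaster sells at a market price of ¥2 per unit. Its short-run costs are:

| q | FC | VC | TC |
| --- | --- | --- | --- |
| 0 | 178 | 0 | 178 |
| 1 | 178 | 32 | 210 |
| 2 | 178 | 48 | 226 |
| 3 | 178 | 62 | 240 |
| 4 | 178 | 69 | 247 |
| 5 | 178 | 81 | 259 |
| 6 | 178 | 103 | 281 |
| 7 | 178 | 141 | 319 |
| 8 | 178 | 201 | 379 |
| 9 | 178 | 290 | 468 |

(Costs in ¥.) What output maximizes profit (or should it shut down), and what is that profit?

q = 0 (shut down); profit = -¥178

Tabulate TR − TC: q=0: -178; q=1: -208; q=2: -222; q=3: -234; q=4: -239; q=5: -249; q=6: -269; q=7: -305; q=8: -363; q=9: -450.
Profit is highest at q = 0. Equivalently, the lowest AVC in the table is 81/5 ≈ ¥16.20 at q = 5, and P = ¥2 falls below it — price never covers variable cost, so the firm shuts down and loses only its fixed cost.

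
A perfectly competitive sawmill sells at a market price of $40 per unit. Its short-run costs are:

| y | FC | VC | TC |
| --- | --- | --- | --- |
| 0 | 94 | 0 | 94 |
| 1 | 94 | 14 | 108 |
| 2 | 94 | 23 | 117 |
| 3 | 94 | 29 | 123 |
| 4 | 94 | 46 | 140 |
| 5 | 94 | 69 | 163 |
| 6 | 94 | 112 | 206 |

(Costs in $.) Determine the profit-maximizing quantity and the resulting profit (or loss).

Tabulate TR − TC: y=0: -94; y=1: -68; y=2: -37; y=3: -3; y=4: 20; y=5: 37; y=6: 34.
Profit is maximized at y = 5. AVC there is 69/5 = $13.80 ≤ P, so producing beats shutting down (which would give -$94).

y = 5; profit = $37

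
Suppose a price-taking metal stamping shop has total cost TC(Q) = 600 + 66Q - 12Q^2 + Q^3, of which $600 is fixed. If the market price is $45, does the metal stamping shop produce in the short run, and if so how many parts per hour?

Strip out fixed cost: VC = 66Q - 12Q^2 + Q^3. Then AVC = 66 - 12Q + Q^2 and MC = 66 - 24Q + 3Q^2.
AVC is minimized where dAVC/dQ = -12 + 2Q = 0, at Q = 6; min AVC = 66 - 12·6 + 6^2 = $30.
Since P = $45 ≥ min AVC = $30, price covers variable cost and the firm should produce.
Set P = MC: 45 = 66 - 24Q + 3Q^2 → 21 - 24Q + 3Q^2 = 0. The roots are Q = 1 and Q = 7; the profit-maximizing output is on the rising part of MC, so Q* = 7.
Check: AVC at Q = 7 is $31 ≤ P, so revenue covers variable cost.
Profit = P·Q − TC = 45·7 − 817 = -$502, a loss, but smaller than the $600 fixed cost the firm would lose by shutting down.

Produce at Q = 7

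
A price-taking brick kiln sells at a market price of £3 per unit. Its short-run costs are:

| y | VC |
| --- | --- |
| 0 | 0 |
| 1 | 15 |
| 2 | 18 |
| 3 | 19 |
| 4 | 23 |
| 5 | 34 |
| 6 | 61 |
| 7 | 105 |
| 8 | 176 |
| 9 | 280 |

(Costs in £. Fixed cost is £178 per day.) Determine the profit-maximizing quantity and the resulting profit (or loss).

Profit at each row (π = 3y − TC): y=0: -178; y=1: -190; y=2: -190; y=3: -188; y=4: -189; y=5: -197; y=6: -221; y=7: -262; y=8: -330; y=9: -431.
Profit is highest at y = 0. Equivalently, the lowest AVC in the table is 23/4 ≈ £5.75 at y = 4, and P = £3 falls below it — price never covers variable cost, so the firm shuts down and loses only its fixed cost.

y = 0 (shut down); profit = -£178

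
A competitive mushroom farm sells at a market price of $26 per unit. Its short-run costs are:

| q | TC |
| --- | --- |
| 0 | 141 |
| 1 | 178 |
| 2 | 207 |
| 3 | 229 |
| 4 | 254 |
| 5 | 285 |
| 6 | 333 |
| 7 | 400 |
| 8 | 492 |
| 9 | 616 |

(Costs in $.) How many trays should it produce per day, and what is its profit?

q = 0 (shut down); profit = -$141

Compute π = P·q − TC at each output: q=0: -141; q=1: -152; q=2: -155; q=3: -151; q=4: -150; q=5: -155; q=6: -177; q=7: -218; q=8: -284; q=9: -382.
Profit is highest at q = 0. Equivalently, the lowest AVC in the table is 113/4 ≈ $28.25 at q = 4, and P = $26 falls below it — price never covers variable cost, so the firm shuts down and loses only its fixed cost.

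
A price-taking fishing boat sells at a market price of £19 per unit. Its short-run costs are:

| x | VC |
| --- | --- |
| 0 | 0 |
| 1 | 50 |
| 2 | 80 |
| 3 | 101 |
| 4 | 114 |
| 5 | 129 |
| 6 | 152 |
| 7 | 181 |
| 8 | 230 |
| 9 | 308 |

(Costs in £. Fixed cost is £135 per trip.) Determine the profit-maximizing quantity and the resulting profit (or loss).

Profit at each row (π = 19x − TC): x=0: -135; x=1: -166; x=2: -177; x=3: -179; x=4: -173; x=5: -169; x=6: -173; x=7: -183; x=8: -213; x=9: -272.
Profit is highest at x = 0. Equivalently, the lowest AVC in the table is 152/6 ≈ £25.33 at x = 6, and P = £19 falls below it — price never covers variable cost, so the firm shuts down and loses only its fixed cost.

x = 0 (shut down); profit = -£135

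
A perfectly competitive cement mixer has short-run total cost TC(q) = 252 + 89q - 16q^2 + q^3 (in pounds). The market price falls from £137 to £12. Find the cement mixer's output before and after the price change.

MC = 89 - 32q + 3q^2; the shutdown threshold is min AVC = £25 (at q = 8).
With P = £137 above the shutdown price, P = MC gives q = 12.
At P = £12 < min AVC = £25, price no longer covers variable cost at any output, so the firm shuts down: q = 0.

Output falls from 12 to 0 (the firm shuts down)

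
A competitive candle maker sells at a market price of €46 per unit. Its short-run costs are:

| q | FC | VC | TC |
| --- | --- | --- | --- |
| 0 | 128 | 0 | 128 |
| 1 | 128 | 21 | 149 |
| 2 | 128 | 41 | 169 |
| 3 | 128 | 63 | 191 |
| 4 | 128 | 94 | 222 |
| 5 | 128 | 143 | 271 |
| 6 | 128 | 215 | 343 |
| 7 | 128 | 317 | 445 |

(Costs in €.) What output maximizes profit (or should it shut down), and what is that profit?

Profit at each row (π = 46q − TC): q=0: -128; q=1: -103; q=2: -77; q=3: -53; q=4: -38; q=5: -41; q=6: -67; q=7: -123.
Profit is maximized at q = 4. AVC there is 94/4 = €23.50 ≤ P, so producing beats shutting down (which would give -€128).

q = 4; profit = -€38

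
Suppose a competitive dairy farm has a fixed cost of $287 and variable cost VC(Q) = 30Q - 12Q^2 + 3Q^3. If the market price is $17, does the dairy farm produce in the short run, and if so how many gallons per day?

Shut down

Strip out fixed cost: VC = 30Q - 12Q^2 + 3Q^3. Then AVC = 30 - 12Q + 3Q^2 and MC = 30 - 24Q + 9Q^2.
AVC is minimized where dAVC/dQ = -12 + 6Q = 0, at Q = 2; min AVC = 30 - 12·2 + 3·2^2 = $18.
P = $17 lies below min AVC = $18; no output level covers variable cost.
Shutting down limits the loss to fixed cost, $287.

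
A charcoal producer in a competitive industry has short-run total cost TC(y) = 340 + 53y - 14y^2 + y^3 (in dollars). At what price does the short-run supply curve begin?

Short-run supply begins at min AVC. From VC = 53y - 14y^2 + y^3, AVC = 53 - 14y + y^2.
dAVC/dy = -14 + 2y = 0 gives y = 7. min AVC = 53 - 14·7 + 7^2 = 4.
For P < $4 the firm produces nothing.

$4 per unit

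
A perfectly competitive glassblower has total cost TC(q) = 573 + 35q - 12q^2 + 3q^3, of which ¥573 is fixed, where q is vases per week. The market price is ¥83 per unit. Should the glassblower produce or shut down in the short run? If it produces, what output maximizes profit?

Strip out fixed cost: VC = 35q - 12q^2 + 3q^3. Then AVC = 35 - 12q + 3q^2 and MC = 35 - 24q + 9q^2.
AVC hits its minimum where MC = AVC, at q = 2, giving min AVC = 35 - 12·2 + 3·2^2 = ¥23.
P = ¥83 exceeds min AVC = ¥23, so the firm stays open.
P = MC gives -48 - 24q + 9q^2 = 0, with roots -4/3 and 4. Take the larger (rising MC): q* = 4.
Check: AVC at q = 4 is ¥35 ≤ P, so revenue covers variable cost.
Profit = P·q − TC = 83·4 − 713 = -¥381, a loss, but smaller than the ¥573 fixed cost the firm would lose by shutting down.

Produce at q = 4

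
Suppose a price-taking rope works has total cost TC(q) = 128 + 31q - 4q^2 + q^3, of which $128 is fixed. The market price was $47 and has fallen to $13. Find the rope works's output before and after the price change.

AVC = 31 - 4q + q^2, minimized at q = 2 where min AVC = $27. MC = 31 - 8q + 3q^2.
At P = $47 ≥ min AVC, set P = MC on the rising branch: q = 4.
At P = $13 < min AVC = $27, price no longer covers variable cost at any output, so the firm shuts down: q = 0.

Output falls from 4 to 0 (the firm shuts down)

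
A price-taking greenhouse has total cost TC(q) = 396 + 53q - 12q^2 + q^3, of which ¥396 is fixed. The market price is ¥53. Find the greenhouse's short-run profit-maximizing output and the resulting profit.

Profit = -¥140 at q = 8

AVC = 53 - 12q + q^2 has its minimum ¥17 at q = 6; price ¥53 clears that bar, so the firm operates.
With MC = 53 - 24q + 3q^2, P = MC on the upward-sloping part at q* = 8.
TR = 53·8 = 424. TC = 396 + 168 = 564. Profit = 424 − 564 = -¥140.
By producing, the firm covers all variable cost plus ¥256 of fixed cost; shutting down would lose the full ¥396.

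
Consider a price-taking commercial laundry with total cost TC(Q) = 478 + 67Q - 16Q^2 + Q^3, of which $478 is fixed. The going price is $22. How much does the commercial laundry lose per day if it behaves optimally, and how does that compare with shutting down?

AVC = 67 - 16Q + Q^2 has its minimum $3 at Q = 8; price $22 clears that bar, so the firm operates.
MC = 67 - 32Q + 3Q^2. Setting P = MC and taking the root on the rising branch gives Q* = 9.
TR = 22·9 = 198. TC = 478 + 36 = 514. Profit = 198 − 514 = -$316.
By producing, the firm covers all variable cost plus $162 of fixed cost; shutting down would lose the full $478.

Profit = -$316 at Q = 9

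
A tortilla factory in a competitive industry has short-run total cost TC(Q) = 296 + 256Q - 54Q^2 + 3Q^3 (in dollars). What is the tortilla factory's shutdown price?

Short-run supply begins at min AVC. From VC = 256Q - 54Q^2 + 3Q^3, AVC = 256 - 54Q + 3Q^2.
dAVC/dQ = -54 + 6Q = 0 gives Q = 9. min AVC = 256 - 54·9 + 3·9^2 = 13.
The firm shuts down for any P below $13.

$13 per unit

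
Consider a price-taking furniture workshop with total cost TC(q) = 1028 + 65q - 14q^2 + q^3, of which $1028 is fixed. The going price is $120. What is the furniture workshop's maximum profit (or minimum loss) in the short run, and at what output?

AVC = 65 - 14q + q^2; min AVC = $16 at q = 7. Since P = $120 ≥ min AVC, the firm produces.
With MC = 65 - 28q + 3q^2, P = MC on the upward-sloping part at q* = 11.
TR = 120·11 = 1320. TC = 1028 + 352 = 1380. Profit = 1320 − 1380 = -$60.
That loss of $60 beats the $1028 the firm would lose by shutting down; producing recovers $968 of fixed cost.

Profit = -$60 at q = 11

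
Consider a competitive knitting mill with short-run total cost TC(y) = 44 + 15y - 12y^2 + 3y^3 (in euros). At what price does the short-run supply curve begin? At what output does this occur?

The firm shuts down when price falls below the minimum of average variable cost. AVC = VC/y = 15 - 12y + 3y^2.
At the minimum of AVC, MC = AVC. MC = 15 - 24y + 9y^2; setting MC = AVC gives 6y^2 - 12y = 0, so y = 2. min AVC = 3.
For P < €3 the firm produces nothing.

€3 per unit, at y = 2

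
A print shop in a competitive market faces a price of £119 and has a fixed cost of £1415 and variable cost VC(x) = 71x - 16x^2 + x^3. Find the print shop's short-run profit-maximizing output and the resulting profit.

Profit = -£263 at x = 12

AVC = 71 - 16x + x^2; min AVC = £7 at x = 8. Since P = £119 ≥ min AVC, the firm produces.
With MC = 71 - 32x + 3x^2, P = MC on the upward-sloping part at x* = 12.
TR = 119·12 = 1428. TC = 1415 + 276 = 1691. Profit = 1428 − 1691 = -£263.
Shutting down would mean losing the fixed cost of £1415, so operating at a loss of £263 is better by £1152.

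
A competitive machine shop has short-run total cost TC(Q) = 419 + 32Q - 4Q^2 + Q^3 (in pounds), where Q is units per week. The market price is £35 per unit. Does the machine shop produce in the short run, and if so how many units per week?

Produce at Q = 3

Strip out fixed cost: VC = 32Q - 4Q^2 + Q^3. Then AVC = 32 - 4Q + Q^2 and MC = 32 - 8Q + 3Q^2.
The AVC parabola has its vertex at Q = 4/2 = 2, where AVC = 32 - 4·2 + 2^2 = £28.
P = £35 exceeds min AVC = £28, so the firm stays open.
Set P = MC: 35 = 32 - 8Q + 3Q^2 → -3 - 8Q + 3Q^2 = 0. The roots are Q = -1/3 and Q = 3; the profit-maximizing output is on the rising part of MC, so Q* = 3.
Check: AVC at Q = 3 is £29 ≤ P, so revenue covers variable cost.
Profit = P·Q − TC = 35·3 − 506 = -£401, a loss, but smaller than the £419 fixed cost the firm would lose by shutting down.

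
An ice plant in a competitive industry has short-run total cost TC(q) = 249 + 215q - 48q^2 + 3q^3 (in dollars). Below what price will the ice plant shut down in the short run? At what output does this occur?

$23 per unit, at q = 8

Short-run supply begins at min AVC. From VC = 215q - 48q^2 + 3q^3, AVC = 215 - 48q + 3q^2.
dAVC/dq = -48 + 6q = 0 gives q = 8. min AVC = 215 - 48·8 + 3·8^2 = 23.
The firm shuts down for any P below $23.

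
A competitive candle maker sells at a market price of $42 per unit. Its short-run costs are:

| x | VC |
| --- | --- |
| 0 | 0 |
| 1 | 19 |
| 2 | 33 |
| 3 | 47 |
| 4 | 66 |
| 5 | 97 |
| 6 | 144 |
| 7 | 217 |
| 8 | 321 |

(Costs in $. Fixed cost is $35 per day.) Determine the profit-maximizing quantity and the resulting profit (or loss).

Tabulate TR − TC: x=0: -35; x=1: -12; x=2: 16; x=3: 44; x=4: 67; x=5: 78; x=6: 73; x=7: 42; x=8: -20.
Profit is maximized at x = 5. AVC there is 97/5 = $19.40 ≤ P, so producing beats shutting down (which would give -$35).

x = 5; profit = $78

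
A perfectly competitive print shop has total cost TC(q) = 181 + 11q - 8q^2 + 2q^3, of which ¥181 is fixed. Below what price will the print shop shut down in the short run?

¥3 per unit

The shutdown price is the minimum of AVC. VC = 11q - 8q^2 + 2q^3, so AVC = 11 - 8q + 2q^2.
dAVC/dq = -8 + 4q = 0 gives q = 2. min AVC = 11 - 8·2 + 2·2^2 = 3.
For P < ¥3 the firm produces nothing.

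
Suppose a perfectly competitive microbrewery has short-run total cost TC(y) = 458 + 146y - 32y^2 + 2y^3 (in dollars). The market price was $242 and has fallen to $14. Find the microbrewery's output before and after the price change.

MC = 146 - 64y + 6y^2; the shutdown threshold is min AVC = $18 (at y = 8).
At P = $242 ≥ min AVC, set P = MC on the rising branch: y = 12.
At P = $14 < min AVC = $18, price no longer covers variable cost at any output, so the firm shuts down: y = 0.

Output falls from 12 to 0 (the firm shuts down)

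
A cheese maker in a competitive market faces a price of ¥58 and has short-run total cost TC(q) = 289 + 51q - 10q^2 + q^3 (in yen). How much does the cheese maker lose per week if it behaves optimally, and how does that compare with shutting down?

Profit = -¥93 at q = 7

AVC = 51 - 10q + q^2 has its minimum ¥26 at q = 5; price ¥58 clears that bar, so the firm operates.
MC = 51 - 20q + 3q^2. Setting P = MC and taking the root on the rising branch gives q* = 7.
TR = 58·7 = 406. TC = 289 + 210 = 499. Profit = 406 − 499 = -¥93.
By producing, the firm covers all variable cost plus ¥196 of fixed cost; shutting down would lose the full ¥289.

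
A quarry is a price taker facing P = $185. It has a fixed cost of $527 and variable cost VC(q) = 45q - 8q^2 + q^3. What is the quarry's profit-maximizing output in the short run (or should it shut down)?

Produce at q = 10

Strip out fixed cost: VC = 45q - 8q^2 + q^3. Then AVC = 45 - 8q + q^2 and MC = 45 - 16q + 3q^2.
AVC hits its minimum where MC = AVC, at q = 4, giving min AVC = 45 - 8·4 + 4^2 = $29.
Because $185 ≥ $29, revenue can cover variable cost; the firm operates.
Set P = MC: 185 = 45 - 16q + 3q^2 → -140 - 16q + 3q^2 = 0. The roots are q = -14/3 and q = 10; the profit-maximizing output is on the rising part of MC, so q* = 10.
Check: AVC at q = 10 is $65 ≤ P, so revenue covers variable cost.
Profit = P·q − TC = 185·10 − 1177 = $673.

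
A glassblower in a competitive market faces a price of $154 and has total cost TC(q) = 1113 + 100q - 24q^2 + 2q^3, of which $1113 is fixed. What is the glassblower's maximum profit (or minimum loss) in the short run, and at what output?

Profit = -$141 at q = 9

AVC = 100 - 24q + 2q^2 has its minimum $28 at q = 6; price $154 clears that bar, so the firm operates.
MC = 100 - 48q + 6q^2. Setting P = MC and taking the root on the rising branch gives q* = 9.
TR = 154·9 = 1386. TC = 1113 + 414 = 1527. Profit = 1386 − 1527 = -$141.
Shutting down would mean losing the fixed cost of $1113, so operating at a loss of $141 is better by $972.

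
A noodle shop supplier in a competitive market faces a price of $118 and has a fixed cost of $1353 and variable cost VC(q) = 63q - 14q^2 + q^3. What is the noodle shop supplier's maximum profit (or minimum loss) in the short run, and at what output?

AVC = 63 - 14q + q^2 has its minimum $14 at q = 7; price $118 clears that bar, so the firm operates.
With MC = 63 - 28q + 3q^2, P = MC on the upward-sloping part at q* = 11.
TR = 118·11 = 1298. TC = 1353 + 330 = 1683. Profit = 1298 − 1683 = -$385.
By producing, the firm covers all variable cost plus $968 of fixed cost; shutting down would lose the full $1353.

Profit = -$385 at q = 11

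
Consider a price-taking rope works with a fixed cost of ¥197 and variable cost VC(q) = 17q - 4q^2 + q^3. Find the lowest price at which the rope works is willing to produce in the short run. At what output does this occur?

Short-run supply begins at min AVC. From VC = 17q - 4q^2 + q^3, AVC = 17 - 4q + q^2.
At the minimum of AVC, MC = AVC. MC = 17 - 8q + 3q^2; setting MC = AVC gives 2q^2 - 4q = 0, so q = 2. min AVC = 13.
So the shutdown price is ¥13.

¥13 per unit, at q = 2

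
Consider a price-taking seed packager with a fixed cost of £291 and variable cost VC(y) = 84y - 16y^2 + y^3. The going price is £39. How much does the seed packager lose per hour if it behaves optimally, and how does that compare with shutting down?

Profit = -£129 at y = 9

AVC = 84 - 16y + y^2; min AVC = £20 at y = 8. Since P = £39 ≥ min AVC, the firm produces.
With MC = 84 - 32y + 3y^2, P = MC on the upward-sloping part at y* = 9.
TR = 39·9 = 351. TC = 291 + 189 = 480. Profit = 351 − 480 = -£129.
Shutting down would mean losing the fixed cost of £291, so operating at a loss of £129 is better by £162.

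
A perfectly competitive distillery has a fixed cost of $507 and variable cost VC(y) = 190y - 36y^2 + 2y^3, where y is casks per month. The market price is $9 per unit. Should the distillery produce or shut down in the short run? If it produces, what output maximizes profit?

Variable cost is VC = 190y - 36y^2 + 2y^3, so AVC = VC/y = 190 - 36y + 2y^2 and MC = dTC/dy = 190 - 72y + 6y^2.
AVC hits its minimum where MC = AVC, at y = 9, giving min AVC = 190 - 36·9 + 2·9^2 = $28.
Since P = $9 < min AVC = $28, price fails to cover variable cost at any output.
Shutting down limits the loss to fixed cost, $507.

Shut down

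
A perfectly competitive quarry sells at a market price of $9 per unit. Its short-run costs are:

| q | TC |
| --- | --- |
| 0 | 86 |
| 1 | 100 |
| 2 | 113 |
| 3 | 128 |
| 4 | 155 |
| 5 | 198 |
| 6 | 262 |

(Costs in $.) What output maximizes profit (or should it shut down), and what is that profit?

q = 0 (shut down); profit = -$86

Compute π = P·q − TC at each output: q=0: -86; q=1: -91; q=2: -95; q=3: -101; q=4: -119; q=5: -153; q=6: -208.
Profit is highest at q = 0. Equivalently, the lowest AVC in the table is 27/2 ≈ $13.50 at q = 2, and P = $9 falls below it — price never covers variable cost, so the firm shuts down and loses only its fixed cost.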